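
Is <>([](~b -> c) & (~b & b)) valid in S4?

Not valid

Tableau for the negation ~<>([](~b -> c) & (~b & b)):
1. ~<>([](~b -> c) & (~b & b)), u
2. ~([](~b -> c) & (~b & b)), u
3. ~(~b & b), u
4. ~b, u
Accessibility: uRu
The negation has an open branch (countermodel exists).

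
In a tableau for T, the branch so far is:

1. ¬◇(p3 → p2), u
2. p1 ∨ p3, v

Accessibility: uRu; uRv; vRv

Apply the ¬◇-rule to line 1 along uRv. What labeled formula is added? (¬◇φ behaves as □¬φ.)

¬◇φ behaves as □¬φ: propagate the negated body to each accessible world.

¬(p3 → p2), v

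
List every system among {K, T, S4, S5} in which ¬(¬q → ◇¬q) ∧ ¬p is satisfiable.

K

T-tableau for the formula:
1. ¬(¬q → ◇¬q) ∧ ¬p, w0
2. ¬(¬q → ◇¬q), w0   [∧-rule on 1]
3. ¬p, w0   [∧-rule on 1]
4. ¬q, w0   [¬→-rule on 2]
5. ¬◇¬q, w0   [¬→-rule on 2]
6. q, w0   [¬◇-rule on 5 via w0Rw0]
Accessibility: w0Rw0
Branch closes: q and ¬q both at w0.
Every branch closes (one shown): unsatisfiable in T, hence also in S4, S5 (every S4/S5-frame is a T-frame).
K-tableau for the formula:
1. ¬(¬q → ◇¬q) ∧ ¬p, w0
2. ¬(¬q → ◇¬q), w0   [∧-rule on 1]
3. ¬p, w0   [∧-rule on 1]
4. ¬q, w0   [¬→-rule on 2]
5. ¬◇¬q, w0   [¬→-rule on 2]
Complete open branch: satisfiable in K.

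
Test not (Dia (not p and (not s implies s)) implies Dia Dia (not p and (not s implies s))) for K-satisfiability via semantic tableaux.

1. not (Dia (not p and (not s implies s)) implies Dia Dia (not p and (not s implies s))), 0
2. Dia (not p and (not s implies s)), 0   [neg-implies-rule on 1]
3. not Dia Dia (not p and (not s implies s)), 0   [neg-implies-rule on 1]
4. not p and (not s implies s), 1   [Dia-rule on 2: fresh world 1, 0R1]
5. not p, 1   [and-rule on 4]
6. not s implies s, 1   [and-rule on 4]
7. not Dia (not p and (not s implies s)), 1   [neg-Dia-rule on 3 via 0R1]
8. s, 1   [implies-rule on 6 (branches; this branch)]
Accessibility: 0R1

Satisfiable (open branch found)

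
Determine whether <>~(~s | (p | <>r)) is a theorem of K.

Not valid

Tableau for the negation ~<>~(~s | (p | <>r)):
1. ~<>~(~s | (p | <>r)), w0
The negation has an open branch (countermodel exists).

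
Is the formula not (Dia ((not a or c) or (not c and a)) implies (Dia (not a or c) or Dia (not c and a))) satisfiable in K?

1. not (Dia ((not a or c) or (not c and a)) implies (Dia (not a or c) or Dia (not c and a))), 0
2. Dia ((not a or c) or (not c and a)), 0
3. not (Dia (not a or c) or Dia (not c and a)), 0
4. not Dia (not a or c), 0
5. not Dia (not c and a), 0
6. (not a or c) or (not c and a), 1
7. not (not a or c), 1
8. a, 1
9. not c, 1
10. not (not c and a), 1
11. not c and a, 1
12. not a, 1
Accessibility: 0R1
Branch closes: a and not a both at 1.
(One branch shown.) All branches close.

No, unsatisfiable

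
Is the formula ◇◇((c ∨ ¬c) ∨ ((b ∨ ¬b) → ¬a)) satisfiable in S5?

Satisfiable

1. ◇◇((c ∨ ¬c) ∨ ((b ∨ ¬b) → ¬a)), 0
2. ◇((c ∨ ¬c) ∨ ((b ∨ ¬b) → ¬a)), 1
3. (c ∨ ¬c) ∨ ((b ∨ ¬b) → ¬a), 2
4. (b ∨ ¬b) → ¬a, 2
5. ¬a, 2
Accessibility: 0R0, 0R1, 0R2, 1R0, 1R1, 1R2, 2R0, 2R1, 2R2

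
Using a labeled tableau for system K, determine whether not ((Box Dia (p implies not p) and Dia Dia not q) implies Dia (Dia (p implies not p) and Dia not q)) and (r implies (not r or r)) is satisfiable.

1. not ((Box Dia (p implies not p) and Dia Dia not q) implies Dia (Dia (p implies not p) and Dia not q)) and (r implies (not r or r)), u
2. not ((Box Dia (p implies not p) and Dia Dia not q) implies Dia (Dia (p implies not p) and Dia not q)), u
3. r implies (not r or r), u
4. Box Dia (p implies not p) and Dia Dia not q, u
5. not Dia (Dia (p implies not p) and Dia not q), u
6. Box Dia (p implies not p), u
7. Dia Dia not q, u
8. not r or r, u
9. r, u
10. Dia not q, v
11. not (Dia (p implies not p) and Dia not q), v
12. Dia (p implies not p), v
13. not Dia (p implies not p), v
14. not q, w
15. not (p implies not p), w
16. p, w
17. p implies not p, x
18. not (p implies not p), x
19. p, x
20. not p, x
Accessibility: uRv, vRw, vRx
Branch closes: p and not p both at x.
(One branch shown.) All branches close.

Unsatisfiable (every branch closes)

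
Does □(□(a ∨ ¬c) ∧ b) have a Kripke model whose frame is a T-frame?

1. □(□(a ∨ ¬c) ∧ b), w0
2. □(a ∨ ¬c) ∧ b, w0
3. □(a ∨ ¬c), w0
4. b, w0
5. a ∨ ¬c, w0
6. ¬c, w0
Accessibility: w0Rw0

Satisfiable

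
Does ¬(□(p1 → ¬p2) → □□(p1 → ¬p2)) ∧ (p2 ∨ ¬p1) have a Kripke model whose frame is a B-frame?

Satisfiable

1. ¬(□(p1 → ¬p2) → □□(p1 → ¬p2)) ∧ (p2 ∨ ¬p1), 0
2. ¬(□(p1 → ¬p2) → □□(p1 → ¬p2)), 0
3. p2 ∨ ¬p1, 0
4. □(p1 → ¬p2), 0
5. ¬□□(p1 → ¬p2), 0
6. p1 → ¬p2, 0
7. ¬p1, 0
8. ¬p2, 0
9. ¬□(p1 → ¬p2), 1
10. p1 → ¬p2, 1
11. ¬p2, 1
12. ¬(p1 → ¬p2), 2
13. p1, 2
14. p2, 2
Accessibility: 0R0, 0R1, 1R0, 1R1, 1R2, 2R1, 2R2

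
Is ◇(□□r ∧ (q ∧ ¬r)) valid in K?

No, not valid

Tableau for the negation ¬◇(□□r ∧ (q ∧ ¬r)):
1. ¬◇(□□r ∧ (q ∧ ¬r)), w0
The negation has an open branch (countermodel exists).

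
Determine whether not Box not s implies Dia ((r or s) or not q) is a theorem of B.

Tableau for the negation not (not Box not s implies Dia ((r or s) or not q)):
1. not (not Box not s implies Dia ((r or s) or not q)), 0
2. not Box not s, 0
3. not Dia ((r or s) or not q), 0
4. not ((r or s) or not q), 0
5. not (r or s), 0
6. q, 0
7. not r, 0
8. not s, 0
9. s, 1
10. not ((r or s) or not q), 1
11. not (r or s), 1
12. q, 1
13. not r, 1
14. not s, 1
Accessibility: 0R0, 0R1, 1R0, 1R1
Branch closes: s and not s both at 1.
All branches of the negation close; one closing branch shown above.

Valid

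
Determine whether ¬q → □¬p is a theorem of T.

Tableau for the negation ¬(¬q → □¬p):
1. ¬(¬q → □¬p), w0
2. ¬q, w0
3. ¬□¬p, w0
4. p, w1
Accessibility: w0Rw0, w0Rw1, w1Rw1
The negation has an open branch (countermodel exists).

Not valid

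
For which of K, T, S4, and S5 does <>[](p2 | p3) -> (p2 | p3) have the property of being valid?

S5

S5-tableau for the negation ~(<>[](p2 | p3) -> (p2 | p3)):
1. ~(<>[](p2 | p3) -> (p2 | p3)), u
2. <>[](p2 | p3), u
3. ~(p2 | p3), u
4. ~p2, u
5. ~p3, u
6. [](p2 | p3), v
7. p2 | p3, u
8. p2 | p3, v
9. p3, u
Accessibility: uRu, uRv, vRu, vRv
Branch closes: p3 and ~p3 both at u.
Every branch closes (one shown): valid in S5.
S4-tableau for the negation ~(<>[](p2 | p3) -> (p2 | p3)):
1. ~(<>[](p2 | p3) -> (p2 | p3)), u
2. <>[](p2 | p3), u
3. ~(p2 | p3), u
4. ~p2, u
5. ~p3, u
6. [](p2 | p3), v
7. p2 | p3, v
8. p3, v
Accessibility: uRu, uRv, vRv
Complete open branch: countermodel on an S4-frame, so not valid in S4, nor in K, T (the same frame is also a K-frame and a T-frame).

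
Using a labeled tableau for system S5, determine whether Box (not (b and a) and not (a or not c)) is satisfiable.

Satisfiable (open branch found)

1. Box (not (b and a) and not (a or not c)), u
2. not (b and a) and not (a or not c), u   [Box-rule on 1 via uRu]
3. not (b and a), u   [and-rule on 2]
4. not (a or not c), u   [and-rule on 2]
5. not a, u   [neg-or-rule on 4]
6. c, u   [neg-or-rule on 4]
Accessibility: uRu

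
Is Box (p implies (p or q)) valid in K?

Tableau for the negation not Box (p implies (p or q)):
1. not Box (p implies (p or q)), u
2. not (p implies (p or q)), v   [neg-Box-rule on 1: fresh world v, uRv]
3. p, v   [neg-implies-rule on 2]
4. not (p or q), v   [neg-implies-rule on 2]
5. not p, v   [neg-or-rule on 4]
6. not q, v   [neg-or-rule on 4]
Accessibility: uRv
Branch closes: p and not p both at v.
Every branch of the negation's tableau closes; the branch above is one of them.

Valid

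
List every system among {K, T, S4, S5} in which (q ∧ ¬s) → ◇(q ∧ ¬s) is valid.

K-tableau for the negation ¬((q ∧ ¬s) → ◇(q ∧ ¬s)):
1. ¬((q ∧ ¬s) → ◇(q ∧ ¬s)), 0
2. q ∧ ¬s, 0
3. ¬◇(q ∧ ¬s), 0
4. q, 0
5. ¬s, 0
Complete open branch: countermodel on a K-frame, so not valid in K.
T-tableau for the negation ¬((q ∧ ¬s) → ◇(q ∧ ¬s)):
1. ¬((q ∧ ¬s) → ◇(q ∧ ¬s)), 0
2. q ∧ ¬s, 0
3. ¬◇(q ∧ ¬s), 0
4. q, 0
5. ¬s, 0
6. ¬(q ∧ ¬s), 0
7. s, 0
Accessibility: 0R0
Branch closes: s and ¬s both at 0.
Every branch closes (one shown): valid in T, hence also in S4, S5 (every theorem of T is a theorem of S4 and S5).

T, S4, S5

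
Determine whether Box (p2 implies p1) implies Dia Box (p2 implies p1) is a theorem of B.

Valid

Tableau for the negation not (Box (p2 implies p1) implies Dia Box (p2 implies p1)):
1. not (Box (p2 implies p1) implies Dia Box (p2 implies p1)), w0
2. Box (p2 implies p1), w0
3. not Dia Box (p2 implies p1), w0
4. p2 implies p1, w0
5. not Box (p2 implies p1), w0
6. p1, w0
7. not (p2 implies p1), w1
8. p2, w1
9. not p1, w1
10. p2 implies p1, w1
11. not Box (p2 implies p1), w1
12. p1, w1
Accessibility: w0Rw0, w0Rw1, w1Rw0, w1Rw1
Branch closes: p1 and not p1 both at w1.
Every branch of the negation's tableau closes; the branch above is one of them.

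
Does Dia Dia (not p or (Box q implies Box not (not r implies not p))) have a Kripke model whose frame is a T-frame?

1. Dia Dia (not p or (Box q implies Box not (not r implies not p))), 0
2. Dia (not p or (Box q implies Box not (not r implies not p))), 1
3. not p or (Box q implies Box not (not r implies not p)), 2
4. Box q implies Box not (not r implies not p), 2
5. Box not (not r implies not p), 2
6. not (not r implies not p), 2
7. not r, 2
8. p, 2
Accessibility: 0R0, 0R1, 1R1, 1R2, 2R2

Satisfiable (open branch found)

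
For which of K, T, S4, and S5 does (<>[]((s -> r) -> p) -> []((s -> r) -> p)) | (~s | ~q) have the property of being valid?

S5-tableau for the negation ~((<>[]((s -> r) -> p) -> []((s -> r) -> p)) | (~s | ~q)):
1. ~((<>[]((s -> r) -> p) -> []((s -> r) -> p)) | (~s | ~q)), u
2. ~(<>[]((s -> r) -> p) -> []((s -> r) -> p)), u
3. ~(~s | ~q), u
4. <>[]((s -> r) -> p), u
5. ~[]((s -> r) -> p), u
6. s, u
7. q, u
8. []((s -> r) -> p), v
9. (s -> r) -> p, u
10. (s -> r) -> p, v
11. ~(s -> r), u
12. ~r, u
13. ~(s -> r), v
14. s, v
15. ~r, v
16. ~((s -> r) -> p), w
17. s -> r, w
18. ~p, w
19. (s -> r) -> p, w
20. r, w
21. ~(s -> r), w
22. s, w
23. ~r, w
Accessibility: uRu, uRv, uRw, vRu, vRv, vRw, wRu, wRv, wRw
Branch closes: r and ~r both at w.
Every branch closes (one shown): valid in S5.
S4-tableau for the negation ~((<>[]((s -> r) -> p) -> []((s -> r) -> p)) | (~s | ~q)):
1. ~((<>[]((s -> r) -> p) -> []((s -> r) -> p)) | (~s | ~q)), u
2. ~(<>[]((s -> r) -> p) -> []((s -> r) -> p)), u
3. ~(~s | ~q), u
4. <>[]((s -> r) -> p), u
5. ~[]((s -> r) -> p), u
6. s, u
7. q, u
8. []((s -> r) -> p), v
9. (s -> r) -> p, v
10. p, v
11. ~((s -> r) -> p), w
12. s -> r, w
13. ~p, w
14. r, w
Accessibility: uRu, uRv, uRw, vRv, wRw
Complete open branch: countermodel on an S4-frame, so not valid in S4, nor in K, T (the same frame is also a K-frame and a T-frame).

S5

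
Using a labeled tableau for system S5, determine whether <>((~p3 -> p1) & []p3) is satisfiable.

1. <>((~p3 -> p1) & []p3), w0
2. (~p3 -> p1) & []p3, w1
3. ~p3 -> p1, w1
4. []p3, w1
5. p3, w0
6. p3, w1
7. p1, w1
Accessibility: w0Rw0, w0Rw1, w1Rw0, w1Rw1

Satisfiable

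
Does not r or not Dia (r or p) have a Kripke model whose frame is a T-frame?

Yes, satisfiable

1. not r or not Dia (r or p), u
2. not Dia (r or p), u
3. not (r or p), u
4. not r, u
5. not p, u
Accessibility: uRu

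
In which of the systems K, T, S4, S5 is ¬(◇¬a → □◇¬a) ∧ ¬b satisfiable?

K, T, S4

S5-tableau for the formula:
1. ¬(◇¬a → □◇¬a) ∧ ¬b, w0
2. ¬(◇¬a → □◇¬a), w0   [∧-rule on 1]
3. ¬b, w0   [∧-rule on 1]
4. ◇¬a, w0   [¬→-rule on 2]
5. ¬□◇¬a, w0   [¬→-rule on 2]
6. ¬a, w1   [◇-rule on 4: fresh world w1, w0Rw1]
7. ¬◇¬a, w2   [¬□-rule on 5: fresh world w2, w0Rw2]
8. a, w0   [¬◇-rule on 7 via w2Rw0]
9. a, w1   [¬◇-rule on 7 via w2Rw1]
Accessibility: w0Rw0, w0Rw1, w0Rw2, w1Rw0, w1Rw1, w1Rw2, w2Rw0, w2Rw1, w2Rw2
Branch closes: a and ¬a both at w1.
Every branch closes (one shown): unsatisfiable in S5.
S4-tableau for the formula:
1. ¬(◇¬a → □◇¬a) ∧ ¬b, w0
2. ¬(◇¬a → □◇¬a), w0   [∧-rule on 1]
3. ¬b, w0   [∧-rule on 1]
4. ◇¬a, w0   [¬→-rule on 2]
5. ¬□◇¬a, w0   [¬→-rule on 2]
6. ¬a, w1   [◇-rule on 4: fresh world w1, w0Rw1]
7. ¬◇¬a, w2   [¬□-rule on 5: fresh world w2, w0Rw2]
8. a, w2   [¬◇-rule on 7 via w2Rw2]
Accessibility: w0Rw0, w0Rw1, w0Rw2, w1Rw1, w2Rw2
Complete open branch: satisfiable in S4, hence also in K, T (this S4-model is also a K-model and a T-model).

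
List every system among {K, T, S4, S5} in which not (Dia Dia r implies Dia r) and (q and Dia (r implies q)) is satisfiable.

T-tableau for the formula:
1. not (Dia Dia r implies Dia r) and (q and Dia (r implies q)), u
2. not (Dia Dia r implies Dia r), u
3. q and Dia (r implies q), u
4. Dia Dia r, u
5. not Dia r, u
6. q, u
7. Dia (r implies q), u
8. not r, u
9. Dia r, v
10. not r, v
11. r implies q, w
12. not r, w
13. q, w
14. r, x
Accessibility: uRu, uRv, uRw, vRv, vRx, wRw, xRx
Complete open branch: satisfiable in T, hence also in K (this T-model is also a K-model).
S4-tableau for the formula:
1. not (Dia Dia r implies Dia r) and (q and Dia (r implies q)), u
2. not (Dia Dia r implies Dia r), u
3. q and Dia (r implies q), u
4. Dia Dia r, u
5. not Dia r, u
6. q, u
7. Dia (r implies q), u
8. not r, u
9. Dia r, v
10. not r, v
11. r implies q, w
12. not r, w
13. q, w
14. r, x
15. not r, x
Accessibility: uRu, uRv, uRw, uRx, vRv, vRx, wRw, xRx
Branch closes: r and not r both at x.
Every branch closes (one shown): unsatisfiable in S4, hence also in S5 (every S5-frame is an S4-frame).

K, T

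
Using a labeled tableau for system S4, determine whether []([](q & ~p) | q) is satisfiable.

Satisfiable (open branch found)

1. []([](q & ~p) | q), 0
2. [](q & ~p) | q, 0
3. q, 0
Accessibility: 0R0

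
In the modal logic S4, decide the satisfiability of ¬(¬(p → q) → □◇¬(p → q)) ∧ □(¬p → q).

1. ¬(¬(p → q) → □◇¬(p → q)) ∧ □(¬p → q), w0
2. ¬(¬(p → q) → □◇¬(p → q)), w0
3. □(¬p → q), w0
4. ¬(p → q), w0
5. ¬□◇¬(p → q), w0
6. p, w0
7. ¬q, w0
8. ¬p → q, w0
9. ¬◇¬(p → q), w1
10. ¬p → q, w1
11. p → q, w1
12. q, w1
Accessibility: w0Rw0, w0Rw1, w1Rw1

Yes, satisfiable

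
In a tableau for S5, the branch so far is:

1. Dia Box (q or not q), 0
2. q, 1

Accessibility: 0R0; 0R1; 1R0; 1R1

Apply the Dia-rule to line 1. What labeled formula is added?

a fresh world 2 with 0R2, and Box (q or not q) at 2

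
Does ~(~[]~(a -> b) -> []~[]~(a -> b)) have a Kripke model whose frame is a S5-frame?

No, unsatisfiable

1. ~(~[]~(a -> b) -> []~[]~(a -> b)), 0
2. ~[]~(a -> b), 0
3. ~[]~[]~(a -> b), 0
4. a -> b, 1
5. b, 1
6. []~(a -> b), 2
7. ~(a -> b), 0
8. a, 0
9. ~b, 0
10. ~(a -> b), 1
11. a, 1
12. ~b, 1
Accessibility: 0R0, 0R1, 0R2, 1R0, 1R1, 1R2, 2R0, 2R1, 2R2
Branch closes: b and ~b both at 1.
Every branch closes; the branch above is one of them.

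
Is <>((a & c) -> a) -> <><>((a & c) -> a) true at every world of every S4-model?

Tableau for the negation ~(<>((a & c) -> a) -> <><>((a & c) -> a)):
1. ~(<>((a & c) -> a) -> <><>((a & c) -> a)), w0
2. <>((a & c) -> a), w0
3. ~<><>((a & c) -> a), w0
4. ~<>((a & c) -> a), w0
5. ~((a & c) -> a), w0
6. a & c, w0
7. ~a, w0
8. a, w0
9. c, w0
Accessibility: w0Rw0
Branch closes: a and ~a both at w0.
All branches of the negation close; one closing branch shown above.

Valid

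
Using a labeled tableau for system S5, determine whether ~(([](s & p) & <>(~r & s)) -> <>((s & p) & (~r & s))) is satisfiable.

1. ~(([](s & p) & <>(~r & s)) -> <>((s & p) & (~r & s))), w0
2. [](s & p) & <>(~r & s), w0
3. ~<>((s & p) & (~r & s)), w0
4. [](s & p), w0
5. <>(~r & s), w0
6. ~((s & p) & (~r & s)), w0
7. s & p, w0
8. s, w0
9. p, w0
10. ~(~r & s), w0
11. r, w0
12. ~r & s, w1
13. ~r, w1
14. s, w1
15. ~((s & p) & (~r & s)), w1
16. s & p, w1
17. p, w1
18. ~(~r & s), w1
19. ~s, w1
Accessibility: w0Rw0, w0Rw1, w1Rw0, w1Rw1
Branch closes: s and ~s both at w1.
All branches of the tableau close; one closing branch shown above.

No, unsatisfiable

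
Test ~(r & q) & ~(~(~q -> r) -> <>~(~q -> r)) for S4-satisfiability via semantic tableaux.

No, unsatisfiable

1. ~(r & q) & ~(~(~q -> r) -> <>~(~q -> r)), w0
2. ~(r & q), w0   [&-rule on 1]
3. ~(~(~q -> r) -> <>~(~q -> r)), w0   [&-rule on 1]
4. ~(~q -> r), w0   [~->-rule on 3]
5. ~<>~(~q -> r), w0   [~->-rule on 3]
6. ~q, w0   [~->-rule on 4]
7. ~r, w0   [~->-rule on 4]
8. ~q -> r, w0   [~<>-rule on 5 via w0Rw0]
9. r, w0   [->-rule on 8 (branches; this branch)]
Accessibility: w0Rw0
Branch closes: r and ~r both at w0.
All branches of the tableau close; one closing branch shown above.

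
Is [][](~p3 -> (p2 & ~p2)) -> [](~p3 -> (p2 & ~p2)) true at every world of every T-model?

Tableau for the negation ~([][](~p3 -> (p2 & ~p2)) -> [](~p3 -> (p2 & ~p2))):
1. ~([][](~p3 -> (p2 & ~p2)) -> [](~p3 -> (p2 & ~p2))), 0
2. [][](~p3 -> (p2 & ~p2)), 0
3. ~[](~p3 -> (p2 & ~p2)), 0
4. [](~p3 -> (p2 & ~p2)), 0
5. ~p3 -> (p2 & ~p2), 0
6. p3, 0
7. ~(~p3 -> (p2 & ~p2)), 1
8. ~p3, 1
9. ~(p2 & ~p2), 1
10. [](~p3 -> (p2 & ~p2)), 1
11. ~p3 -> (p2 & ~p2), 1
12. p2, 1
13. p2 & ~p2, 1
14. ~p2, 1
Accessibility: 0R0, 0R1, 1R1
Branch closes: p2 and ~p2 both at 1.
All branches of the negation close; one closing branch shown above.

Valid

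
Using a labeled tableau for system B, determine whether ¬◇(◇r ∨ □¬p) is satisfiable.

Satisfiable

1. ¬◇(◇r ∨ □¬p), u
2. ¬(◇r ∨ □¬p), u
3. ¬◇r, u
4. ¬□¬p, u
5. ¬r, u
6. p, v
7. ¬(◇r ∨ □¬p), v
8. ¬◇r, v
9. ¬□¬p, v
10. ¬r, v
11. p, w
12. ¬r, w
Accessibility: uRu, uRv, vRu, vRv, vRw, wRv, wRw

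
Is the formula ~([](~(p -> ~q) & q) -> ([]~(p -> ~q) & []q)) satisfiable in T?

1. ~([](~(p -> ~q) & q) -> ([]~(p -> ~q) & []q)), 0
2. [](~(p -> ~q) & q), 0   [~->-rule on 1]
3. ~([]~(p -> ~q) & []q), 0   [~->-rule on 1]
4. ~(p -> ~q) & q, 0   [[]-rule on 2 via 0R0]
5. ~(p -> ~q), 0   [&-rule on 4]
6. q, 0   [&-rule on 4]
7. p, 0   [~->-rule on 5]
8. ~[]~(p -> ~q), 0   [~&-rule on 3 (branches; this branch)]
9. p -> ~q, 1   [~[]-rule on 8: fresh world 1, 0R1]
10. ~(p -> ~q) & q, 1   [[]-rule on 2 via 0R1]
11. ~(p -> ~q), 1   [&-rule on 10]
12. q, 1   [&-rule on 10]
13. p, 1   [~->-rule on 11]
14. ~q, 1   [->-rule on 9 (branches; this branch)]
Accessibility: 0R0, 0R1, 1R1
Branch closes: q and ~q both at 1.
(One branch shown.) All branches close.

No, unsatisfiable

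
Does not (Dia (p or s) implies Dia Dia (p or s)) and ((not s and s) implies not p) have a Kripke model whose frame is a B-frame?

1. not (Dia (p or s) implies Dia Dia (p or s)) and ((not s and s) implies not p), w0
2. not (Dia (p or s) implies Dia Dia (p or s)), w0
3. (not s and s) implies not p, w0
4. Dia (p or s), w0
5. not Dia Dia (p or s), w0
6. not Dia (p or s), w0
7. not (p or s), w0
8. not p, w0
9. not s, w0
10. not (not s and s), w0
11. p or s, w1
12. not Dia (p or s), w1
13. not (p or s), w1
14. not p, w1
15. not s, w1
16. s, w1
Accessibility: w0Rw0, w0Rw1, w1Rw0, w1Rw1
Branch closes: s and not s both at w1.
All branches of the tableau close; one closing branch shown above.

Unsatisfiable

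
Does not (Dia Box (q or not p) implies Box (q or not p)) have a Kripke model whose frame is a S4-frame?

1. not (Dia Box (q or not p) implies Box (q or not p)), 0
2. Dia Box (q or not p), 0
3. not Box (q or not p), 0
4. Box (q or not p), 1
5. q or not p, 1
6. not p, 1
7. not (q or not p), 2
8. not q, 2
9. p, 2
Accessibility: 0R0, 0R1, 0R2, 1R1, 2R2

Satisfiable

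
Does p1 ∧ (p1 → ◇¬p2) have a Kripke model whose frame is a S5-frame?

Satisfiable (open branch found)

1. p1 ∧ (p1 → ◇¬p2), w0
2. p1, w0
3. p1 → ◇¬p2, w0
4. ◇¬p2, w0
5. ¬p2, w1
Accessibility: w0Rw0, w0Rw1, w1Rw0, w1Rw1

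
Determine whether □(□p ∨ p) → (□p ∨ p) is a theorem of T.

Valid

Tableau for the negation ¬(□(□p ∨ p) → (□p ∨ p)):
1. ¬(□(□p ∨ p) → (□p ∨ p)), w0
2. □(□p ∨ p), w0
3. ¬(□p ∨ p), w0
4. ¬□p, w0
5. ¬p, w0
6. □p ∨ p, w0
7. □p, w0
8. p, w0
Accessibility: w0Rw0
Branch closes: p and ¬p both at w0.
All branches of the negation close; one closing branch shown above.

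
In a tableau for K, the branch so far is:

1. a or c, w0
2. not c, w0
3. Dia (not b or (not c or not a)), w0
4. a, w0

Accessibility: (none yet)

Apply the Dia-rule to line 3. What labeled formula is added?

a fresh world w1 with w0Rw1, and not b or (not c or not a) at w1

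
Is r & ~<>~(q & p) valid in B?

Not valid

Tableau for the negation ~(r & ~<>~(q & p)):
1. ~(r & ~<>~(q & p)), w0
2. <>~(q & p), w0
3. ~(q & p), w1
4. ~p, w1
Accessibility: w0Rw0, w0Rw1, w1Rw0, w1Rw1
The negation has an open branch (countermodel exists).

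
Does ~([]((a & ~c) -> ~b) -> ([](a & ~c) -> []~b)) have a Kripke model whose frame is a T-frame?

1. ~([]((a & ~c) -> ~b) -> ([](a & ~c) -> []~b)), u
2. []((a & ~c) -> ~b), u
3. ~([](a & ~c) -> []~b), u
4. [](a & ~c), u
5. ~[]~b, u
6. (a & ~c) -> ~b, u
7. a & ~c, u
8. a, u
9. ~c, u
10. ~b, u
11. b, v
12. (a & ~c) -> ~b, v
13. a & ~c, v
14. a, v
15. ~c, v
16. ~(a & ~c), v
17. c, v
Accessibility: uRu, uRv, vRv
Branch closes: c and ~c both at v.
All branches of the tableau close; one closing branch shown above.

Unsatisfiable (every branch closes)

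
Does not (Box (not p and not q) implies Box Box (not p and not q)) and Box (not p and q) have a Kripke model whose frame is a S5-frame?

1. not (Box (not p and not q) implies Box Box (not p and not q)) and Box (not p and q), w0
2. not (Box (not p and not q) implies Box Box (not p and not q)), w0   [and-rule on 1]
3. Box (not p and q), w0   [and-rule on 1]
4. Box (not p and not q), w0   [neg-implies-rule on 2]
5. not Box Box (not p and not q), w0   [neg-implies-rule on 2]
6. not p and q, w0   [Box-rule on 3 via w0Rw0]
7. not p, w0   [and-rule on 6]
8. q, w0   [and-rule on 6]
9. not p and not q, w0   [Box-rule on 4 via w0Rw0]
10. not q, w0   [and-rule on 9]
Accessibility: w0Rw0
Branch closes: q and not q both at w0.
Every branch closes; the branch above is one of them.

Unsatisfiable (every branch closes)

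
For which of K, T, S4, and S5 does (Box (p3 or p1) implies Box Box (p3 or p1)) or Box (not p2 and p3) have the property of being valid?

T-tableau for the negation not ((Box (p3 or p1) implies Box Box (p3 or p1)) or Box (not p2 and p3)):
1. not ((Box (p3 or p1) implies Box Box (p3 or p1)) or Box (not p2 and p3)), 0
2. not (Box (p3 or p1) implies Box Box (p3 or p1)), 0   [neg-or-rule on 1]
3. not Box (not p2 and p3), 0   [neg-or-rule on 1]
4. Box (p3 or p1), 0   [neg-implies-rule on 2]
5. not Box Box (p3 or p1), 0   [neg-implies-rule on 2]
6. p3 or p1, 0   [Box-rule on 4 via 0R0]
7. p1, 0   [or-rule on 6 (branches; this branch)]
8. not (not p2 and p3), 1   [neg-Box-rule on 3: fresh world 1, 0R1]
9. p3 or p1, 1   [Box-rule on 4 via 0R1]
10. not p3, 1   [neg-and-rule on 8 (branches; this branch)]
11. p1, 1   [or-rule on 9 (branches; this branch)]
12. not Box (p3 or p1), 2   [neg-Box-rule on 5: fresh world 2, 0R2]
13. p3 or p1, 2   [Box-rule on 4 via 0R2]
14. p1, 2   [or-rule on 13 (branches; this branch)]
15. not (p3 or p1), 3   [neg-Box-rule on 12: fresh world 3, 2R3]
16. not p3, 3   [neg-or-rule on 15]
17. not p1, 3   [neg-or-rule on 15]
Accessibility: 0R0, 0R1, 0R2, 1R1, 2R2, 2R3, 3R3
Complete open branch: countermodel on a T-frame, so not valid in T, nor in K (the same frame is also a K-frame).
S4-tableau for the negation not ((Box (p3 or p1) implies Box Box (p3 or p1)) or Box (not p2 and p3)):
1. not ((Box (p3 or p1) implies Box Box (p3 or p1)) or Box (not p2 and p3)), 0
2. not (Box (p3 or p1) implies Box Box (p3 or p1)), 0   [neg-or-rule on 1]
3. not Box (not p2 and p3), 0   [neg-or-rule on 1]
4. Box (p3 or p1), 0   [neg-implies-rule on 2]
5. not Box Box (p3 or p1), 0   [neg-implies-rule on 2]
6. p3 or p1, 0   [Box-rule on 4 via 0R0]
7. p1, 0   [or-rule on 6 (branches; this branch)]
8. not (not p2 and p3), 1   [neg-Box-rule on 3: fresh world 1, 0R1]
9. p3 or p1, 1   [Box-rule on 4 via 0R1]
10. not p3, 1   [neg-and-rule on 8 (branches; this branch)]
11. p1, 1   [or-rule on 9 (branches; this branch)]
12. not Box (p3 or p1), 2   [neg-Box-rule on 5: fresh world 2, 0R2]
13. p3 or p1, 2   [Box-rule on 4 via 0R2]
14. p1, 2   [or-rule on 13 (branches; this branch)]
15. not (p3 or p1), 3   [neg-Box-rule on 12: fresh world 3, 2R3]
16. not p3, 3   [neg-or-rule on 15]
17. not p1, 3   [neg-or-rule on 15]
18. p3 or p1, 3   [Box-rule on 4 via 0R3]
19. p1, 3   [or-rule on 18 (branches; this branch)]
Accessibility: 0R0, 0R1, 0R2, 0R3, 1R1, 2R2, 2R3, 3R3
Branch closes: p1 and not p1 both at 3.
Every branch closes (one shown): valid in S4, hence also in S5 (every theorem of S4 is a theorem of S5).

S4, S5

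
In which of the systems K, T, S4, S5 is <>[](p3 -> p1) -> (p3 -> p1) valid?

S5-tableau for the negation ~(<>[](p3 -> p1) -> (p3 -> p1)):
1. ~(<>[](p3 -> p1) -> (p3 -> p1)), u
2. <>[](p3 -> p1), u
3. ~(p3 -> p1), u
4. p3, u
5. ~p1, u
6. [](p3 -> p1), v
7. p3 -> p1, u
8. p3 -> p1, v
9. p1, u
Accessibility: uRu, uRv, vRu, vRv
Branch closes: p1 and ~p1 both at u.
Every branch closes (one shown): valid in S5.
S4-tableau for the negation ~(<>[](p3 -> p1) -> (p3 -> p1)):
1. ~(<>[](p3 -> p1) -> (p3 -> p1)), u
2. <>[](p3 -> p1), u
3. ~(p3 -> p1), u
4. p3, u
5. ~p1, u
6. [](p3 -> p1), v
7. p3 -> p1, v
8. p1, v
Accessibility: uRu, uRv, vRv
Complete open branch: countermodel on an S4-frame, so not valid in S4, nor in K, T (the same frame is also a K-frame and a T-frame).

S5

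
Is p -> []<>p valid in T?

Tableau for the negation ~(p -> []<>p):
1. ~(p -> []<>p), 0
2. p, 0   [~->-rule on 1]
3. ~[]<>p, 0   [~->-rule on 1]
4. ~<>p, 1   [~[]-rule on 3: fresh world 1, 0R1]
5. ~p, 1   [~<>-rule on 4 via 1R1]
Accessibility: 0R0, 0R1, 1R1
The negation has an open branch (countermodel exists).

No, not valid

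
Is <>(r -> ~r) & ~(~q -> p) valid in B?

Not valid

Tableau for the negation ~(<>(r -> ~r) & ~(~q -> p)):
1. ~(<>(r -> ~r) & ~(~q -> p)), 0
2. ~q -> p, 0   [~&-rule on 1 (branches; this branch)]
3. p, 0   [->-rule on 2 (branches; this branch)]
Accessibility: 0R0
The negation has an open branch (countermodel exists).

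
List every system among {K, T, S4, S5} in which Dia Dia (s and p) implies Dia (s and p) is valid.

S4, S5

T-tableau for the negation not (Dia Dia (s and p) implies Dia (s and p)):
1. not (Dia Dia (s and p) implies Dia (s and p)), u
2. Dia Dia (s and p), u
3. not Dia (s and p), u
4. not (s and p), u
5. not p, u
6. Dia (s and p), v
7. not (s and p), v
8. not p, v
9. s and p, w
10. s, w
11. p, w
Accessibility: uRu, uRv, vRv, vRw, wRw
Complete open branch: countermodel on a T-frame, so not valid in T, nor in K (the same frame is also a K-frame).
S4-tableau for the negation not (Dia Dia (s and p) implies Dia (s and p)):
1. not (Dia Dia (s and p) implies Dia (s and p)), u
2. Dia Dia (s and p), u
3. not Dia (s and p), u
4. not (s and p), u
5. not p, u
6. Dia (s and p), v
7. not (s and p), v
8. not p, v
9. s and p, w
10. s, w
11. p, w
12. not (s and p), w
13. not p, w
Accessibility: uRu, uRv, uRw, vRv, vRw, wRw
Branch closes: p and not p both at w.
Every branch closes (one shown): valid in S4, hence also in S5 (every theorem of S4 is a theorem of S5).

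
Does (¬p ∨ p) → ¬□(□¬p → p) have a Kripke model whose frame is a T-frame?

Satisfiable (open branch found)

1. (¬p ∨ p) → ¬□(□¬p → p), w0
2. ¬□(□¬p → p), w0   [→-rule on 1 (branches; this branch)]
3. ¬(□¬p → p), w1   [¬□-rule on 2: fresh world w1, w0Rw1]
4. □¬p, w1   [¬→-rule on 3]
5. ¬p, w1   [¬→-rule on 3]
Accessibility: w0Rw0, w0Rw1, w1Rw1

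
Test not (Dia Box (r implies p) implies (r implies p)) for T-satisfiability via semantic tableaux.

1. not (Dia Box (r implies p) implies (r implies p)), w0
2. Dia Box (r implies p), w0
3. not (r implies p), w0
4. r, w0
5. not p, w0
6. Box (r implies p), w1
7. r implies p, w1
8. p, w1
Accessibility: w0Rw0, w0Rw1, w1Rw1

Satisfiable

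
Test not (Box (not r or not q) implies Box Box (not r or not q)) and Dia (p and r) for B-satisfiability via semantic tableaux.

1. not (Box (not r or not q) implies Box Box (not r or not q)) and Dia (p and r), u
2. not (Box (not r or not q) implies Box Box (not r or not q)), u
3. Dia (p and r), u
4. Box (not r or not q), u
5. not Box Box (not r or not q), u
6. not r or not q, u
7. not q, u
8. p and r, v
9. p, v
10. r, v
11. not r or not q, v
12. not q, v
13. not Box (not r or not q), w
14. not r or not q, w
15. not q, w
16. not (not r or not q), x
17. r, x
18. q, x
Accessibility: uRu, uRv, uRw, vRu, vRv, wRu, wRw, wRx, xRw, xRx

Yes, satisfiable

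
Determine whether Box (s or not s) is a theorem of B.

Valid

Tableau for the negation not Box (s or not s):
1. not Box (s or not s), w0
2. not (s or not s), w1
3. not s, w1
4. s, w1
Accessibility: w0Rw0, w0Rw1, w1Rw0, w1Rw1
Branch closes: s and not s both at w1.
All branches of the negation close; one closing branch shown above.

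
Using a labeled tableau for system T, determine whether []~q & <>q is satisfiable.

No, unsatisfiable

1. []~q & <>q, w0
2. []~q, w0
3. <>q, w0
4. ~q, w0
5. q, w1
6. ~q, w1
Accessibility: w0Rw0, w0Rw1, w1Rw1
Branch closes: q and ~q both at w1.
Every branch closes; the branch above is one of them.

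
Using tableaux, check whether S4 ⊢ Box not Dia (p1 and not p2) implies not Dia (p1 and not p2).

Tableau for the negation not (Box not Dia (p1 and not p2) implies not Dia (p1 and not p2)):
1. not (Box not Dia (p1 and not p2) implies not Dia (p1 and not p2)), u
2. Box not Dia (p1 and not p2), u
3. Dia (p1 and not p2), u
4. not Dia (p1 and not p2), u
5. not (p1 and not p2), u
6. p2, u
7. p1 and not p2, v
8. p1, v
9. not p2, v
10. not Dia (p1 and not p2), v
11. not (p1 and not p2), v
12. p2, v
Accessibility: uRu, uRv, vRv
Branch closes: p2 and not p2 both at v.
All branches of the negation close; one closing branch shown above.

Yes, valid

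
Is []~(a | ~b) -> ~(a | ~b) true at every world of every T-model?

Valid in T

Tableau for the negation ~([]~(a | ~b) -> ~(a | ~b)):
1. ~([]~(a | ~b) -> ~(a | ~b)), u
2. []~(a | ~b), u   [~->-rule on 1]
3. a | ~b, u   [~->-rule on 1]
4. ~(a | ~b), u   [[]-rule on 2 via uRu]
5. ~a, u   [~|-rule on 4]
6. b, u   [~|-rule on 4]
7. ~b, u   [|-rule on 3 (branches; this branch)]
Accessibility: uRu
Branch closes: b and ~b both at u.
Every branch of the negation's tableau closes; the branch above is one of them.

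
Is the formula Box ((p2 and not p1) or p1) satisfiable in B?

Satisfiable

1. Box ((p2 and not p1) or p1), u
2. (p2 and not p1) or p1, u
3. p1, u
Accessibility: uRu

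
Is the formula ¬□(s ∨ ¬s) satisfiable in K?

No, unsatisfiable

1. ¬□(s ∨ ¬s), w0
2. ¬(s ∨ ¬s), w1
3. ¬s, w1
4. s, w1
Accessibility: w0Rw1
Branch closes: s and ¬s both at w1.
Every branch closes; the branch above is one of them.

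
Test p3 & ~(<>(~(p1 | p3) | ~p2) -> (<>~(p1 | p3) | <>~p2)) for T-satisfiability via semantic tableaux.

Unsatisfiable

1. p3 & ~(<>(~(p1 | p3) | ~p2) -> (<>~(p1 | p3) | <>~p2)), w0
2. p3, w0
3. ~(<>(~(p1 | p3) | ~p2) -> (<>~(p1 | p3) | <>~p2)), w0
4. <>(~(p1 | p3) | ~p2), w0
5. ~(<>~(p1 | p3) | <>~p2), w0
6. ~<>~(p1 | p3), w0
7. ~<>~p2, w0
8. p1 | p3, w0
9. p2, w0
10. ~(p1 | p3) | ~p2, w1
11. p1 | p3, w1
12. p2, w1
13. ~(p1 | p3), w1
14. ~p1, w1
15. ~p3, w1
16. p3, w1
Accessibility: w0Rw0, w0Rw1, w1Rw1
Branch closes: p3 and ~p3 both at w1.
(One branch shown.) All branches close.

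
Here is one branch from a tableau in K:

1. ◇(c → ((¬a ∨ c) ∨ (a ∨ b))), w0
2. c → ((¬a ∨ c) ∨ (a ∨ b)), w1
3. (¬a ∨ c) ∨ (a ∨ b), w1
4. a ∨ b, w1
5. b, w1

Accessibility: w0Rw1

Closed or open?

No, open

No atom appears with both signs at the same world.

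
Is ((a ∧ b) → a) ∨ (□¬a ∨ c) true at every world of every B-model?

Yes, valid

Tableau for the negation ¬(((a ∧ b) → a) ∨ (□¬a ∨ c)):
1. ¬(((a ∧ b) → a) ∨ (□¬a ∨ c)), w0
2. ¬((a ∧ b) → a), w0   [¬∨-rule on 1]
3. ¬(□¬a ∨ c), w0   [¬∨-rule on 1]
4. a ∧ b, w0   [¬→-rule on 2]
5. ¬a, w0   [¬→-rule on 2]
6. ¬□¬a, w0   [¬∨-rule on 3]
7. ¬c, w0   [¬∨-rule on 3]
8. a, w0   [∧-rule on 4]
9. b, w0   [∧-rule on 4]
Accessibility: w0Rw0
Branch closes: a and ¬a both at w0.
All branches of the negation close; one closing branch shown above.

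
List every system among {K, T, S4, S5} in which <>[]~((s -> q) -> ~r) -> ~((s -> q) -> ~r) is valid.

S4-tableau for the negation ~(<>[]~((s -> q) -> ~r) -> ~((s -> q) -> ~r)):
1. ~(<>[]~((s -> q) -> ~r) -> ~((s -> q) -> ~r)), u
2. <>[]~((s -> q) -> ~r), u
3. (s -> q) -> ~r, u
4. ~r, u
5. []~((s -> q) -> ~r), v
6. ~((s -> q) -> ~r), v
7. s -> q, v
8. r, v
9. q, v
Accessibility: uRu, uRv, vRv
Complete open branch: countermodel on an S4-frame, so not valid in S4, nor in K, T (the same frame is also a K-frame and a T-frame).
S5-tableau for the negation ~(<>[]~((s -> q) -> ~r) -> ~((s -> q) -> ~r)):
1. ~(<>[]~((s -> q) -> ~r) -> ~((s -> q) -> ~r)), u
2. <>[]~((s -> q) -> ~r), u
3. (s -> q) -> ~r, u
4. ~(s -> q), u
5. s, u
6. ~q, u
7. []~((s -> q) -> ~r), v
8. ~((s -> q) -> ~r), u
9. s -> q, u
10. r, u
11. ~((s -> q) -> ~r), v
12. s -> q, v
13. r, v
14. q, u
Accessibility: uRu, uRv, vRu, vRv
Branch closes: q and ~q both at u.
Every branch closes (one shown): valid in S5.

S5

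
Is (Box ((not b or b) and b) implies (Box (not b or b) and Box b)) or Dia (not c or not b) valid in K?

Yes, valid

Tableau for the negation not ((Box ((not b or b) and b) implies (Box (not b or b) and Box b)) or Dia (not c or not b)):
1. not ((Box ((not b or b) and b) implies (Box (not b or b) and Box b)) or Dia (not c or not b)), u
2. not (Box ((not b or b) and b) implies (Box (not b or b) and Box b)), u
3. not Dia (not c or not b), u
4. Box ((not b or b) and b), u
5. not (Box (not b or b) and Box b), u
6. not Box b, u
7. not b, v
8. not (not c or not b), v
9. c, v
10. b, v
Accessibility: uRv
Branch closes: b and not b both at v.
All branches of the negation close; one closing branch shown above.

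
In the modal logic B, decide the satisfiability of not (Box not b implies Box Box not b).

Satisfiable

1. not (Box not b implies Box Box not b), u
2. Box not b, u
3. not Box Box not b, u
4. not b, u
5. not Box not b, v
6. not b, v
7. b, w
Accessibility: uRu, uRv, vRu, vRv, vRw, wRv, wRw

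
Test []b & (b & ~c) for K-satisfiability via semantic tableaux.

Satisfiable (open branch found)

1. []b & (b & ~c), 0
2. []b, 0   [&-rule on 1]
3. b & ~c, 0   [&-rule on 1]
4. b, 0   [&-rule on 3]
5. ~c, 0   [&-rule on 3]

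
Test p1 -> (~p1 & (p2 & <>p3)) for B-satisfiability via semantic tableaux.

Yes, satisfiable

1. p1 -> (~p1 & (p2 & <>p3)), 0
2. ~p1 & (p2 & <>p3), 0   [->-rule on 1 (branches; this branch)]
3. ~p1, 0   [&-rule on 2]
4. p2 & <>p3, 0   [&-rule on 2]
5. p2, 0   [&-rule on 4]
6. <>p3, 0   [&-rule on 4]
7. p3, 1   [<>-rule on 6: fresh world 1, 0R1]
Accessibility: 0R0, 0R1, 1R0, 1R1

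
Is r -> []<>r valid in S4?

No, not valid

Tableau for the negation ~(r -> []<>r):
1. ~(r -> []<>r), u
2. r, u   [~->-rule on 1]
3. ~[]<>r, u   [~->-rule on 1]
4. ~<>r, v   [~[]-rule on 3: fresh world v, uRv]
5. ~r, v   [~<>-rule on 4 via vRv]
Accessibility: uRu, uRv, vRv
The negation has an open branch (countermodel exists).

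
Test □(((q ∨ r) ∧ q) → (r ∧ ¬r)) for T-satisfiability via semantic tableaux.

1. □(((q ∨ r) ∧ q) → (r ∧ ¬r)), 0
2. ((q ∨ r) ∧ q) → (r ∧ ¬r), 0   [□-rule on 1 via 0R0]
3. ¬((q ∨ r) ∧ q), 0   [→-rule on 2 (branches; this branch)]
4. ¬q, 0   [¬∧-rule on 3 (branches; this branch)]
Accessibility: 0R0

Satisfiable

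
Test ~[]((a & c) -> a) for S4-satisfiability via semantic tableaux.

Unsatisfiable (every branch closes)

1. ~[]((a & c) -> a), 0
2. ~((a & c) -> a), 1
3. a & c, 1
4. ~a, 1
5. a, 1
6. c, 1
Accessibility: 0R0, 0R1, 1R1
Branch closes: a and ~a both at 1.
(One branch shown.) All branches close.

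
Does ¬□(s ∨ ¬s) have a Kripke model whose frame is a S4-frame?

Unsatisfiable (every branch closes)

1. ¬□(s ∨ ¬s), u
2. ¬(s ∨ ¬s), v   [¬□-rule on 1: fresh world v, uRv]
3. ¬s, v   [¬∨-rule on 2]
4. s, v   [¬∨-rule on 2]
Accessibility: uRu, uRv, vRv
Branch closes: s and ¬s both at v.
Every branch closes; the branch above is one of them.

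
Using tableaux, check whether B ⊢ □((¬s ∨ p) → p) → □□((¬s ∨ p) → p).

No, not valid

Tableau for the negation ¬(□((¬s ∨ p) → p) → □□((¬s ∨ p) → p)):
1. ¬(□((¬s ∨ p) → p) → □□((¬s ∨ p) → p)), u
2. □((¬s ∨ p) → p), u
3. ¬□□((¬s ∨ p) → p), u
4. (¬s ∨ p) → p, u
5. p, u
6. ¬□((¬s ∨ p) → p), v
7. (¬s ∨ p) → p, v
8. p, v
9. ¬((¬s ∨ p) → p), w
10. ¬s ∨ p, w
11. ¬p, w
12. ¬s, w
Accessibility: uRu, uRv, vRu, vRv, vRw, wRv, wRw
The negation has an open branch (countermodel exists).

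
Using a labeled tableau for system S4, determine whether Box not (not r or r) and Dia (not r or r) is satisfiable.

Unsatisfiable

1. Box not (not r or r) and Dia (not r or r), w0
2. Box not (not r or r), w0
3. Dia (not r or r), w0
4. not (not r or r), w0
5. r, w0
6. not r, w0
Accessibility: w0Rw0
Branch closes: r and not r both at w0.
(One branch shown.) All branches close.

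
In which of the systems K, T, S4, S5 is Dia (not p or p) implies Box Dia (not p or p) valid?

T, S4, S5

K-tableau for the negation not (Dia (not p or p) implies Box Dia (not p or p)):
1. not (Dia (not p or p) implies Box Dia (not p or p)), 0
2. Dia (not p or p), 0
3. not Box Dia (not p or p), 0
4. not p or p, 1
5. p, 1
6. not Dia (not p or p), 2
Accessibility: 0R1, 0R2
Complete open branch: countermodel on a K-frame, so not valid in K.
T-tableau for the negation not (Dia (not p or p) implies Box Dia (not p or p)):
1. not (Dia (not p or p) implies Box Dia (not p or p)), 0
2. Dia (not p or p), 0
3. not Box Dia (not p or p), 0
4. not p or p, 1
5. p, 1
6. not Dia (not p or p), 2
7. not (not p or p), 2
8. p, 2
9. not p, 2
Accessibility: 0R0, 0R1, 0R2, 1R1, 2R2
Branch closes: p and not p both at 2.
Every branch closes (one shown): valid in T, hence also in S4, S5 (every theorem of T is a theorem of S4 and S5).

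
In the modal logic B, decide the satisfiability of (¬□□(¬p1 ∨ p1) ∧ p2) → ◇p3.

Yes, satisfiable

1. (¬□□(¬p1 ∨ p1) ∧ p2) → ◇p3, u
2. ◇p3, u
3. p3, v
Accessibility: uRu, uRv, vRu, vRv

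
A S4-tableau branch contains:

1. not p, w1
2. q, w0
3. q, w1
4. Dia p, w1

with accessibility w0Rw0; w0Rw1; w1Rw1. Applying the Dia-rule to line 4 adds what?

a fresh world w2 with w1Rw2, and p at w2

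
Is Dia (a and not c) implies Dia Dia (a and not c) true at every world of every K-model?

Tableau for the negation not (Dia (a and not c) implies Dia Dia (a and not c)):
1. not (Dia (a and not c) implies Dia Dia (a and not c)), u
2. Dia (a and not c), u
3. not Dia Dia (a and not c), u
4. a and not c, v
5. a, v
6. not c, v
7. not Dia (a and not c), v
Accessibility: uRv
The negation has an open branch (countermodel exists).

No, not valid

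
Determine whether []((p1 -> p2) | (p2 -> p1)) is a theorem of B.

Tableau for the negation ~[]((p1 -> p2) | (p2 -> p1)):
1. ~[]((p1 -> p2) | (p2 -> p1)), 0
2. ~((p1 -> p2) | (p2 -> p1)), 1
3. ~(p1 -> p2), 1
4. ~(p2 -> p1), 1
5. p1, 1
6. ~p2, 1
7. p2, 1
8. ~p1, 1
Accessibility: 0R0, 0R1, 1R0, 1R1
Branch closes: p2 and ~p2 both at 1.
All branches of the negation close; one closing branch shown above.

Valid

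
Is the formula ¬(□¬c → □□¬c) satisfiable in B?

Satisfiable (open branch found)

1. ¬(□¬c → □□¬c), w0
2. □¬c, w0   [¬→-rule on 1]
3. ¬□□¬c, w0   [¬→-rule on 1]
4. ¬c, w0   [□-rule on 2 via w0Rw0]
5. ¬□¬c, w1   [¬□-rule on 3: fresh world w1, w0Rw1]
6. ¬c, w1   [□-rule on 2 via w0Rw1]
7. c, w2   [¬□-rule on 5: fresh world w2, w1Rw2]
Accessibility: w0Rw0, w0Rw1, w1Rw0, w1Rw1, w1Rw2, w2Rw1, w2Rw2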